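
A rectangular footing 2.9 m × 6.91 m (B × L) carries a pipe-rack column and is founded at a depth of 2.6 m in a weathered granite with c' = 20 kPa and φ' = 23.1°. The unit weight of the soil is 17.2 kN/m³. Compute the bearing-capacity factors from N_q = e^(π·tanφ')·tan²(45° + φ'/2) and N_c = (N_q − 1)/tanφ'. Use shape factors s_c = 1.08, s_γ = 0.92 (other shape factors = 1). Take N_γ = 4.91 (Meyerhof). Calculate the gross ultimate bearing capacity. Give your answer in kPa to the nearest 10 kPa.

tan23.1° = 0.4265, so N_q = e^(π×0.4265)·tan²(56.55°) = 3.819 × 2.291 = 8.75.
N_c = (8.75 − 1)/tan23.1° = 18.17.
q = γ·D_f = 17.2 × 2.6 = 44.72 kPa.
c·N_c·s_c = 20 × 18.171 × 1.08 = 392.49 kPa
q·N_q = 44.72 × 8.7506 = 391.33 kPa
0.5·γ·B·N_γ·s_γ = 0.5 × 17.2 × 2.9 × 4.91 × 0.92 = 112.66 kPa
q_ult = 392.49 + 391.33 + 112.66 = 896.48 kPa.

q_ult ≈ 900 kPa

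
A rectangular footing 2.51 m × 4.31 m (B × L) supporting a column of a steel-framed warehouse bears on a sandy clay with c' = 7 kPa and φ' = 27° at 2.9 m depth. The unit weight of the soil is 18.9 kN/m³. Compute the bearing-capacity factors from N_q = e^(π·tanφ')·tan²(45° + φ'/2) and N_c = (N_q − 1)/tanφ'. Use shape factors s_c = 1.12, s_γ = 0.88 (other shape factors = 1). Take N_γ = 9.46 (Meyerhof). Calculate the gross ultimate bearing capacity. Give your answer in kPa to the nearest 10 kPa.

tan27° = 0.5095, so N_q = e^(π×0.5095)·tan²(58.5°) = 4.957 × 2.663 = 13.2.
N_c = (13.2 − 1)/tan27° = 23.94.
q = γ·D_f = 18.9 × 2.9 = 54.81 kPa.
c·N_c·s_c = 7 × 23.942 × 1.12 = 187.71 kPa
q·N_q = 54.81 × 13.199 = 723.45 kPa
0.5·γ·B·N_γ·s_γ = 0.5 × 18.9 × 2.51 × 9.46 × 0.88 = 197.46 kPa
q_ult = 187.71 + 723.45 + 197.46 = 1108.6 kPa.

q_ult ≈ 1110 kPa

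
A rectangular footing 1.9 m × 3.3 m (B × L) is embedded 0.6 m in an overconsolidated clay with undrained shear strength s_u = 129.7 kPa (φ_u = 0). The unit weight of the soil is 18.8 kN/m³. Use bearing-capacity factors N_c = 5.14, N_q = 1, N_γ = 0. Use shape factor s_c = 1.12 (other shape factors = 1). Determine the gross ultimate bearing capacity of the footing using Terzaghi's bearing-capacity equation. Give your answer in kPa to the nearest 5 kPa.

q_ult ≈ 760 kPa

Effective surcharge at the founding depth q = γ·D_f = 18.8 × 0.6 = 11.28 kPa.
q_ult = c·N_c·s_c + q·N_q
     = 129.7 × 5.14 × 1.12 + 11.28 × 1
     = 746.66 + 11.28 = 757.94 kPa.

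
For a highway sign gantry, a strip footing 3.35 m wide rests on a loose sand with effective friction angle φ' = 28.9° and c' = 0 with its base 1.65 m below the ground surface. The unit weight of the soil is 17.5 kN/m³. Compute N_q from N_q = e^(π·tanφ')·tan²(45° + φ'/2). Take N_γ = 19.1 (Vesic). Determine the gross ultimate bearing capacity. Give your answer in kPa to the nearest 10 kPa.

tan28.9° = 0.552, so N_q = e^(π×0.552)·tan²(59.45°) = 5.665 × 2.871 = 16.26.
Effective surcharge at the founding depth q = γ·D_f = 17.5 × 1.65 = 28.875 kPa.
q_ult = q·N_q + 0.5·γ·B·N_γ
     = 28.875 × 16.261 + 0.5 × 17.5 × 3.35 × 19.1
     = 469.54 + 559.87 = 1029.4 kPa.

q_ult ≈ 1030 kPa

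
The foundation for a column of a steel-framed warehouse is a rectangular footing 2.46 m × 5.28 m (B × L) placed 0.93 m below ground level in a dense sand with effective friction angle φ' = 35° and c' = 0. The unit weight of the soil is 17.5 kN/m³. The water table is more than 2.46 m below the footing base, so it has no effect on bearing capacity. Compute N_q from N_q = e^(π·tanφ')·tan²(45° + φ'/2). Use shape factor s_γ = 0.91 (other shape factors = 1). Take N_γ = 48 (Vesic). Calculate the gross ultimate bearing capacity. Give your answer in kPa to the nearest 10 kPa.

tan35° = 0.7002, so N_q = e^(π×0.7002)·tan²(62.5°) = 9.023 × 3.69 = 33.3.
q = γ·D_f = 17.5 × 0.93 = 16.275 kPa.
q·N_q = 16.275 × 33.296 = 541.89 kPa
0.5·γ·B·N_γ·s_γ = 0.5 × 17.5 × 2.46 × 48 × 0.91 = 940.21 kPa
q_ult = 541.89 + 940.21 = 1482.1 kPa.

q_ult ≈ 1480 kPa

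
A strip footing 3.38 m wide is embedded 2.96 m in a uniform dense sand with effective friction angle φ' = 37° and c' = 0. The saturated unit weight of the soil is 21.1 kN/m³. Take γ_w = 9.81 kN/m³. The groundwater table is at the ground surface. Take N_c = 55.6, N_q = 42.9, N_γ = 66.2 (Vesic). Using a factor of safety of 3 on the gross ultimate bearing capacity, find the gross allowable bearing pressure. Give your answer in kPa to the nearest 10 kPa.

γ' = 21.1 − 9.81 = 11.29 kN/m³ (submerged throughout). q = 11.29 × 2.96 = 33.418 kPa; the same γ' applies in the ½γBN_γ term.
q·N_q = 33.418 × 42.9 = 1433.6 kPa
0.5·γ·B·N_γ = 0.5 × 11.29 × 3.38 × 66.2 = 1263.1 kPa
q_ult = 1433.6 + 1263.1 = 2696.8 kPa.
q_all = 2696.8 / 3 = 898.92 kPa.

q_all ≈ 900 kPa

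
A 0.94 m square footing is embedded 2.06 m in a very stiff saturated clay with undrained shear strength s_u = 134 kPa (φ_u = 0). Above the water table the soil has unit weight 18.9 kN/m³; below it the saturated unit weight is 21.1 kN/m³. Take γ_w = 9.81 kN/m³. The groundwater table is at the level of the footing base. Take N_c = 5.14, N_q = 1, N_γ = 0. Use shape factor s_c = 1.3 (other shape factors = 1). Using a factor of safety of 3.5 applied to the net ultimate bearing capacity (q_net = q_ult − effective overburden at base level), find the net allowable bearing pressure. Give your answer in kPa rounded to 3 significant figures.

q_all(net) ≈ 256 kPa

Effective surcharge at the founding depth q = γ·D_f = 18.9 × 2.06 = 38.934 kPa.
q_ult = c·N_c·s_c + q·N_q
     = 134 × 5.14 × 1.3 + 38.934 × 1
     = 895.39 + 38.934 = 934.32 kPa.
Net ultimate: q_net = 934.32 − 38.934 = 895.39 kPa.
q_all(net) = 895.39 / 3.5 = 255.83 kPa.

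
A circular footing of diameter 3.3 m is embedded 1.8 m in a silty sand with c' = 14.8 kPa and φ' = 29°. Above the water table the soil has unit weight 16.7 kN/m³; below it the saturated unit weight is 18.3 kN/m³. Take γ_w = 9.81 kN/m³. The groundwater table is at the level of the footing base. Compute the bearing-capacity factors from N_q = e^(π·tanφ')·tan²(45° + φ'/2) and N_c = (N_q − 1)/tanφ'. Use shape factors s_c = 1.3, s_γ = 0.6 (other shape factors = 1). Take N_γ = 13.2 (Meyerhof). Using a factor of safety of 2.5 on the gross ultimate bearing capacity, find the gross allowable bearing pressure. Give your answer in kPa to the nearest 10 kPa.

q_all ≈ 460 kPa

N_q = e^(π·tan29°)·tan²(59.5°) = 16.44; N_c = (N_q − 1)/tanφ' = 27.86.
Overburden at base level: q = 16.7 × 1.8 = 30.06 kPa.
Below the base the soil is submerged, so the ½γBN_γ term uses γ' = 18.3 − 9.81 = 8.49 kN/m³.
Cohesion term c·N_c·s_c = 14.8 × 27.86 × 1.3 = 536.04 kPa; surcharge term q·N_q = 30.06 × 16.443 = 494.29 kPa; self-weight term 0.5·γ·B·N_γ·s_γ = 0.5 × 8.49 × 3.3 × 13.2 × 0.6 = 110.95 kPa.
q_ult = 536.04 + 494.29 + 110.95 = 1141.3 kPa.
q_all = 1141.3 / 2.5 = 456.51 kPa.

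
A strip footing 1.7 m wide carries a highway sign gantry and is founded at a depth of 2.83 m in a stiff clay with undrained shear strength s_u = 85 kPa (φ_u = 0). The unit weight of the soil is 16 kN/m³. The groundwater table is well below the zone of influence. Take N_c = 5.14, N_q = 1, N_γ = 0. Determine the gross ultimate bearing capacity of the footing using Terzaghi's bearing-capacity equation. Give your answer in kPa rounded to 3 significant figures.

q_ult ≈ 482 kPa

Overburden at base level: q = 16 × 2.83 = 45.28 kPa.
Cohesion term c·N_c = 85 × 5.14 = 436.9 kPa; surcharge term q·N_q = 45.28 × 1 = 45.28 kPa.
q_ult = 436.9 + 45.28 = 482.18 kPa.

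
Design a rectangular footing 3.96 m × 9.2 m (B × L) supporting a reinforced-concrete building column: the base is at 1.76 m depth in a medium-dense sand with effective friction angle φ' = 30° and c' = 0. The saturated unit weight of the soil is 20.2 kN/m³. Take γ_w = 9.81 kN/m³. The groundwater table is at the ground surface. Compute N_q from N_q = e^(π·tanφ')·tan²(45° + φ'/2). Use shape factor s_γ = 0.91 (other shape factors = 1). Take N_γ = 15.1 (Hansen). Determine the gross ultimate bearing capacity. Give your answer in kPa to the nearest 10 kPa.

q_ult ≈ 620 kPa

tan30° = 0.5774, so N_q = e^(π×0.5774)·tan²(60°) = 6.134 × 3.0 = 18.4.
Water table at ground surface, so effective unit weight γ' = 20.2 − 9.81 = 10.39 kN/m³ is used throughout; overburden q = 10.39 × 1.76 = 18.286 kPa; the same γ' applies in the ½γBN_γ term.
Surcharge term q·N_q = 18.286 × 18.401 = 336.49 kPa; self-weight term 0.5·γ·B·N_γ·s_γ = 0.5 × 10.39 × 3.96 × 15.1 × 0.91 = 282.68 kPa.
q_ult = 336.49 + 282.68 = 619.17 kPa.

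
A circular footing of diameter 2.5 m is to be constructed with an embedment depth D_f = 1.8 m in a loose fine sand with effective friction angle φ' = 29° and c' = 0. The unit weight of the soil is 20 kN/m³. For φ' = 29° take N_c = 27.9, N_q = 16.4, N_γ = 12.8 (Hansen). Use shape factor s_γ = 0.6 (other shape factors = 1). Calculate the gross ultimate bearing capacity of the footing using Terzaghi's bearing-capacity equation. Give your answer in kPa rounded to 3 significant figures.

q_ult ≈ 782 kPa

q = γ·D_f = 20 × 1.8 = 36 kPa.
q·N_q = 36 × 16.4 = 590.4 kPa
0.5·γ·B·N_γ·s_γ = 0.5 × 20 × 2.5 × 12.8 × 0.6 = 192 kPa
q_ult = 590.4 + 192 = 782.4 kPa.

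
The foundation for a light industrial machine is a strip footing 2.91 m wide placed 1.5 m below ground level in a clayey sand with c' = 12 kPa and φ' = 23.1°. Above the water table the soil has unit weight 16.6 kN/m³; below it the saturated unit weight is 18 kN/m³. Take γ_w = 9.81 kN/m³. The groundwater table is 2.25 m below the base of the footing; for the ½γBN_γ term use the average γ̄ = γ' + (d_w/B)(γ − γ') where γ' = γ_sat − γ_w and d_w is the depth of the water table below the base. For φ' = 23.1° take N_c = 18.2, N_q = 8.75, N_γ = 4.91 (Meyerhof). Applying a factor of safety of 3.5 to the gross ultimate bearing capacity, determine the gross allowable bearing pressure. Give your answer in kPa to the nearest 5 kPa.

q = γ·D_f = 16.6 × 1.5 = 24.9 kPa.
γ' = 8.19 kN/m³; averaging over the depth B below the base, γ̄ = γ' + (d_w/B)(γ − γ') = 14.693 kN/m³.
c·N_c = 12 × 18.2 = 218.4 kPa
q·N_q = 24.9 × 8.75 = 217.88 kPa
0.5·γ·B·N_γ = 0.5 × 14.693 × 2.91 × 4.91 = 104.96 kPa
q_ult = 218.4 + 217.88 + 104.96 = 541.24 kPa.
q_all = q_ult / FS = 541.24 / 3.5 = 154.64 kPa.

q_all ≈ 155 kPa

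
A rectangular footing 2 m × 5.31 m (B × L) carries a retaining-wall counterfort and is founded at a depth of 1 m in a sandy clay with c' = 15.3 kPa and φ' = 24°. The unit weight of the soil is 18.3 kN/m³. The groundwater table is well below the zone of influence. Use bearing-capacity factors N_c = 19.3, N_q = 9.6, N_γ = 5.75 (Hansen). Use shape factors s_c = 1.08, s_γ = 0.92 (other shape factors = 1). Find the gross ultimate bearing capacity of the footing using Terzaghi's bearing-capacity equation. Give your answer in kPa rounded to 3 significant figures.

q_ult ≈ 591 kPa

q = γ·D_f = 18.3 × 1 = 18.3 kPa.
c·N_c·s_c = 15.3 × 19.3 × 1.08 = 318.91 kPa
q·N_q = 18.3 × 9.6 = 175.68 kPa
0.5·γ·B·N_γ·s_γ = 0.5 × 18.3 × 2 × 5.75 × 0.92 = 96.807 kPa
q_ult = 318.91 + 175.68 + 96.807 = 591.4 kPa.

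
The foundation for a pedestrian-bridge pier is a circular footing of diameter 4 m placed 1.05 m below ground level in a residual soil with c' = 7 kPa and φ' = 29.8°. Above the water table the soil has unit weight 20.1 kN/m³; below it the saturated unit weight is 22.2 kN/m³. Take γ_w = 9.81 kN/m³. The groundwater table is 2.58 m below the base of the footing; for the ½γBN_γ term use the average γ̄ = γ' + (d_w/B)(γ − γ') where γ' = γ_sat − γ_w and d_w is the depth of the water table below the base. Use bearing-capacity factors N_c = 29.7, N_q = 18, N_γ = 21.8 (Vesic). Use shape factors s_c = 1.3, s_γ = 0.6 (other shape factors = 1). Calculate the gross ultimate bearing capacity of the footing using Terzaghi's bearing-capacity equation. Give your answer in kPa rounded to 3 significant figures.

q_ult ≈ 1100 kPa

Overburden at base level: q = 20.1 × 1.05 = 21.105 kPa.
The water table is 2.58 m below the base (< B = 4 m), so the ½γBN_γ term uses γ̄ = γ' + (d_w/B)(γ − γ') = 12.39 + (2.58/4)(20.1 − 12.39) = 17.363 kN/m³.
Cohesion term c·N_c·s_c = 7 × 29.7 × 1.3 = 270.27 kPa; surcharge term q·N_q = 21.105 × 18 = 379.89 kPa; self-weight term 0.5·γ·B·N_γ·s_γ = 0.5 × 17.363 × 4 × 21.8 × 0.6 = 454.21 kPa.
q_ult = 270.27 + 379.89 + 454.21 = 1104.4 kPa.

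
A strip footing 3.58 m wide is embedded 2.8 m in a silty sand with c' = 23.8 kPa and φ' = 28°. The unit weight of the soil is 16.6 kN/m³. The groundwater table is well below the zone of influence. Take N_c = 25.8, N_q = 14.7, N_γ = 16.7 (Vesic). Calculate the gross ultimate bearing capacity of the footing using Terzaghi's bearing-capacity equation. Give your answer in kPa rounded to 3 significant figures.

q_ult ≈ 1790 kPa

q = γ·D_f = 16.6 × 2.8 = 46.48 kPa.
c·N_c = 23.8 × 25.8 = 614.04 kPa
q·N_q = 46.48 × 14.7 = 683.26 kPa
0.5·γ·B·N_γ = 0.5 × 16.6 × 3.58 × 16.7 = 496.22 kPa
q_ult = 614.04 + 683.26 + 496.22 = 1793.5 kPa.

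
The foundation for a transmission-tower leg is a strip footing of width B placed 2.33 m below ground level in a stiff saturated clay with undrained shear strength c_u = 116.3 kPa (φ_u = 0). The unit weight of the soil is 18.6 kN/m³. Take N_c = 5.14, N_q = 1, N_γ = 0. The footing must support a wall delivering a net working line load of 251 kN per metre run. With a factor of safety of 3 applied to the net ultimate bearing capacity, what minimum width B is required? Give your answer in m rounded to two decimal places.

B = 1.26 m

Overburden at base level: q = 18.6 × 2.33 = 43.338 kPa.
Cohesion term c·N_c = 116.3 × 5.14 = 597.78 kPa; surcharge term q·N_q = 43.338 × 1 = 43.338 kPa.
q_ult = 597.78 + 43.338 = 641.12 kPa.
For φ = 0 the ½γBN_γ term vanishes, so q_ult is independent of B. q_net = 641.12 − 43.338 = 597.78 kPa; q_all(net) = 597.78/3 = 199.26 kPa.
Required width B = w / q_all(net) = 251 / 199.26 = 1.26 m.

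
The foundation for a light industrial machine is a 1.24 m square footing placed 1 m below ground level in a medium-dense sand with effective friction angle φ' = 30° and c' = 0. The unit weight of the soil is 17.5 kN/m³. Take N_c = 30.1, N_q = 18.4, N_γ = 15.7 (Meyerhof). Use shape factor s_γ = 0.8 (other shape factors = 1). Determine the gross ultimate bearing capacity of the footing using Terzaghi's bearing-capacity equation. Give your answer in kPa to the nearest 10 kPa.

Effective surcharge at the founding depth q = γ·D_f = 17.5 × 1 = 17.5 kPa.
q_ult = q·N_q + 0.5·γ·B·N_γ·s_γ
     = 17.5 × 18.4 + 0.5 × 17.5 × 1.24 × 15.7 × 0.8
     = 322 + 136.28 = 458.28 kPa.

q_ult ≈ 460 kPa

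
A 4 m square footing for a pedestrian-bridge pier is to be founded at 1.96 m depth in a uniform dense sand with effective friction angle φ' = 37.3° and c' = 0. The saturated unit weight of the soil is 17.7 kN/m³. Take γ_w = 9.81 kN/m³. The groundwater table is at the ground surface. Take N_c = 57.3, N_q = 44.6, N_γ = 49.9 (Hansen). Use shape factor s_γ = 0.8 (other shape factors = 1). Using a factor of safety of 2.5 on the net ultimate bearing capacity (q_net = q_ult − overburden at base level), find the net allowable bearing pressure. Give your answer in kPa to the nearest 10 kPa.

γ' = 17.7 − 9.81 = 7.89 kN/m³ (submerged throughout). q = 7.89 × 1.96 = 15.464 kPa; the same γ' applies in the ½γBN_γ term.
q·N_q = 15.464 × 44.6 = 689.71 kPa
0.5·γ·B·N_γ·s_γ = 0.5 × 7.89 × 4 × 49.9 × 0.8 = 629.94 kPa
q_ult = 689.71 + 629.94 = 1319.6 kPa.
q_net = 1319.6 − 15.464 = 1304.2 kPa.
q_all(net) = 1304.2 / 2.5 = 521.67 kPa.

q_all(net) ≈ 520 kPa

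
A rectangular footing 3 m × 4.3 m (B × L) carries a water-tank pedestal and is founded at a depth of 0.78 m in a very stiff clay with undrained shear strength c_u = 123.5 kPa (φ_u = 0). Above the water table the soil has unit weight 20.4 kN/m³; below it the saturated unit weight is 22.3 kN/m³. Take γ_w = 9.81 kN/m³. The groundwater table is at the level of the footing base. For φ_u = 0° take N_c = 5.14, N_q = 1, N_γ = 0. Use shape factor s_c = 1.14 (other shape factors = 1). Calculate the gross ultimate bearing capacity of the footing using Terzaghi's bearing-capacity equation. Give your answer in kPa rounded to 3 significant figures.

q_ult ≈ 740 kPa

q = γ·D_f = 20.4 × 0.78 = 15.912 kPa.
c·N_c·s_c = 123.5 × 5.14 × 1.14 = 723.66 kPa
q·N_q = 15.912 × 1 = 15.912 kPa
q_ult = 723.66 + 15.912 = 739.57 kPa.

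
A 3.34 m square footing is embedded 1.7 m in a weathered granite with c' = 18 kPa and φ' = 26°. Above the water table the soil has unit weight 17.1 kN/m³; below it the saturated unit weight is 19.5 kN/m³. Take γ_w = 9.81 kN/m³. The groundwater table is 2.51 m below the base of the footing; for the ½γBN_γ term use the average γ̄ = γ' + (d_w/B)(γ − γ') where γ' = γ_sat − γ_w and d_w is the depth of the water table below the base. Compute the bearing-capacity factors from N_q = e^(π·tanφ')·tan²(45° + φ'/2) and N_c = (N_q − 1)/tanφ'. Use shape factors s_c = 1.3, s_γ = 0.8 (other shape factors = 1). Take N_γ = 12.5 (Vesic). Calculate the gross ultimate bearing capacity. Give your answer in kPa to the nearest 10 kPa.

q_ult ≈ 1120 kPa

tan26° = 0.4877, so N_q = e^(π×0.4877)·tan²(58°) = 4.629 × 2.561 = 11.85.
N_c = (11.85 − 1)/tan26° = 22.25.
Overburden at base level: q = 17.1 × 1.7 = 29.07 kPa.
The water table is 2.51 m below the base (< B = 3.34 m), so the ½γBN_γ term uses γ̄ = γ' + (d_w/B)(γ − γ') = 9.69 + (2.51/3.34)(17.1 − 9.69) = 15.259 kN/m³.
Cohesion term c·N_c·s_c = 18 × 22.254 × 1.3 = 520.75 kPa; surcharge term q·N_q = 29.07 × 11.854 = 344.6 kPa; self-weight term 0.5·γ·B·N_γ·s_γ = 0.5 × 15.259 × 3.34 × 12.5 × 0.8 = 254.82 kPa.
q_ult = 520.75 + 344.6 + 254.82 = 1120.2 kPa.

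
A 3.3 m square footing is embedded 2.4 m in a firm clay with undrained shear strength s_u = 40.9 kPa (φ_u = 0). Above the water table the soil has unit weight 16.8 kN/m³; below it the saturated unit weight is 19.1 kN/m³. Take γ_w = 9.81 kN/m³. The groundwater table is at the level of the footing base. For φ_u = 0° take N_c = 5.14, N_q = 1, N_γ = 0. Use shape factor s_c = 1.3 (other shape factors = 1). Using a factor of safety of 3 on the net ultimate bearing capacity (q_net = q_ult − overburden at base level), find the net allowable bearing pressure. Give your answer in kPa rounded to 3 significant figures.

q = γ·D_f = 16.8 × 2.4 = 40.32 kPa.
c·N_c·s_c = 40.9 × 5.14 × 1.3 = 273.29 kPa
q·N_q = 40.32 × 1 = 40.32 kPa
q_ult = 273.29 + 40.32 = 313.61 kPa.
q_net = 313.61 − 40.32 = 273.29 kPa.
q_all(net) = 273.29 / 3 = 91.098 kPa.

q_all(net) ≈ 91.1 kPa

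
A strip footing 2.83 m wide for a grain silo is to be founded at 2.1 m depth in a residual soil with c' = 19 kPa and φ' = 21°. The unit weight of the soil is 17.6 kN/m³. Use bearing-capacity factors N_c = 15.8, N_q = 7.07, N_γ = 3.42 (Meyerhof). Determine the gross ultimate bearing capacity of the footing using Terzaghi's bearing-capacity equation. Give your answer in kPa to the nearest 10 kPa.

q_ult ≈ 650 kPa

Effective surcharge at the founding depth q = γ·D_f = 17.6 × 2.1 = 36.96 kPa.
q_ult = c·N_c + q·N_q + 0.5·γ·B·N_γ
     = 19 × 15.8 + 36.96 × 7.07 + 0.5 × 17.6 × 2.83 × 3.42
     = 300.2 + 261.31 + 85.172 = 646.68 kPa.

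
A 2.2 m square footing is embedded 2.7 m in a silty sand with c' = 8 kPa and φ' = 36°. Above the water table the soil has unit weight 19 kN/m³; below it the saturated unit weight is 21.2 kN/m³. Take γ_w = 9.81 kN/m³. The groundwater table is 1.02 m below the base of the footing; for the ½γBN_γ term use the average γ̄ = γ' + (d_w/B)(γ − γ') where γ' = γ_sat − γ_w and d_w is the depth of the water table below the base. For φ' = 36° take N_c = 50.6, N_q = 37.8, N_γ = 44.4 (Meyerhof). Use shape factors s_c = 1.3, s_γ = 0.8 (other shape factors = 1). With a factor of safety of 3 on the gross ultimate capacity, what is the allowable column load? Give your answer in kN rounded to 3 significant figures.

Overburden at base level: q = 19 × 2.7 = 51.3 kPa.
The water table is 1.02 m below the base (< B = 2.2 m), so the ½γBN_γ term uses γ̄ = γ' + (d_w/B)(γ − γ') = 11.39 + (1.02/2.2)(19 − 11.39) = 14.918 kN/m³.
Cohesion term c·N_c·s_c = 8 × 50.6 × 1.3 = 526.24 kPa; surcharge term q·N_q = 51.3 × 37.8 = 1939.1 kPa; self-weight term 0.5·γ·B·N_γ·s_γ = 0.5 × 14.918 × 2.2 × 44.4 × 0.8 = 582.89 kPa.
q_ult = 526.24 + 1939.1 + 582.89 = 3048.3 kPa.
Gross allowable pressure q_all = 3048.3 / 3 = 1016.1 kPa.
Footing area = 4.84 m², so allowable column load = 1016.1 × 4.84 = 4917.9 kN.

P_all ≈ 4920 kN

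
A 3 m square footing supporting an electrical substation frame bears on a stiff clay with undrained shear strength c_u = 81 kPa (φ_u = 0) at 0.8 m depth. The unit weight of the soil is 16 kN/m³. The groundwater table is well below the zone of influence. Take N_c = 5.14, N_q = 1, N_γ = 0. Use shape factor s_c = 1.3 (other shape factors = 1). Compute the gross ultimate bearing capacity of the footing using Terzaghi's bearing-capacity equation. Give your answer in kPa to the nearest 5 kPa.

Effective surcharge at the founding depth q = γ·D_f = 16 × 0.8 = 12.8 kPa.
q_ult = c·N_c·s_c + q·N_q
     = 81 × 5.14 × 1.3 + 12.8 × 1
     = 541.24 + 12.8 = 554.04 kPa.

q_ult ≈ 555 kPa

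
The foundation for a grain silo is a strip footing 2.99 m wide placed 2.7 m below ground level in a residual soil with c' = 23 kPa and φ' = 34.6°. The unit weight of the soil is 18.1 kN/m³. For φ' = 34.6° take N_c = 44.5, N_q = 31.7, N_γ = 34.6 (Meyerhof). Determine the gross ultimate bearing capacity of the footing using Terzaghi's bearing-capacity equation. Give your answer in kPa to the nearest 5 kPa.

q_ult ≈ 3510 kPa

Overburden at base level: q = 18.1 × 2.7 = 48.87 kPa.
Cohesion term c·N_c = 23 × 44.5 = 1023.5 kPa; surcharge term q·N_q = 48.87 × 31.7 = 1549.2 kPa; self-weight term 0.5·γ·B·N_γ = 0.5 × 18.1 × 2.99 × 34.6 = 936.26 kPa.
q_ult = 1023.5 + 1549.2 + 936.26 = 3508.9 kPa.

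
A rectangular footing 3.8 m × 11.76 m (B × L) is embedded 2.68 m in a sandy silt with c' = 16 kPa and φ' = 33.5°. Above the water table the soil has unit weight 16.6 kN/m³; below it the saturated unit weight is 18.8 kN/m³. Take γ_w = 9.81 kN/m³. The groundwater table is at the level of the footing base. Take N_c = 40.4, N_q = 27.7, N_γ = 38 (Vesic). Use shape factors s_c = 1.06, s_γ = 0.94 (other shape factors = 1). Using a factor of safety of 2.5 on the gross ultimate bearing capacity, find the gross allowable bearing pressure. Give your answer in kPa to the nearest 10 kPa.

Effective surcharge at the founding depth q = γ·D_f = 16.6 × 2.68 = 44.488 kPa.
The water table coincides with the base, so in the self-weight term γ → γ' = 8.99 kN/m³.
q_ult = c·N_c·s_c + q·N_q + 0.5·γ·B·N_γ·s_γ
     = 16 × 40.4 × 1.06 + 44.488 × 27.7 + 0.5 × 8.99 × 3.8 × 38 × 0.94
     = 685.18 + 1232.3 + 610.13 = 2527.6 kPa.
q_all = 2527.6 / 2.5 = 1011.1 kPa.

q_all ≈ 1010 kPa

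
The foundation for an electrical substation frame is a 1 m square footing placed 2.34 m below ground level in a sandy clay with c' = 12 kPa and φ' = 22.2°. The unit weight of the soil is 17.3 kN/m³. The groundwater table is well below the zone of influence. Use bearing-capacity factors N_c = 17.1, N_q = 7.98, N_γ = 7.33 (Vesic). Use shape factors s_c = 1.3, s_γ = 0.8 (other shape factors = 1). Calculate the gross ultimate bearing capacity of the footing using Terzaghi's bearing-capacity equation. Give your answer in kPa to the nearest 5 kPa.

Overburden at base level: q = 17.3 × 2.34 = 40.482 kPa.
Cohesion term c·N_c·s_c = 12 × 17.1 × 1.3 = 266.76 kPa; surcharge term q·N_q = 40.482 × 7.98 = 323.05 kPa; self-weight term 0.5·γ·B·N_γ·s_γ = 0.5 × 17.3 × 1 × 7.33 × 0.8 = 50.724 kPa.
q_ult = 266.76 + 323.05 + 50.724 = 640.53 kPa.

q_ult ≈ 640 kPa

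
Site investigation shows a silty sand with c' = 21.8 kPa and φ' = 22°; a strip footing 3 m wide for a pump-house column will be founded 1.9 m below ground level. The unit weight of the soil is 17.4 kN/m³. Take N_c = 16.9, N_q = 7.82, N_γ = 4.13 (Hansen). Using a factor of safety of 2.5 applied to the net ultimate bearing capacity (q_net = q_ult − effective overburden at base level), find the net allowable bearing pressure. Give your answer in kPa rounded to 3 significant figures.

q = γ·D_f = 17.4 × 1.9 = 33.06 kPa.
c·N_c = 21.8 × 16.9 = 368.42 kPa
q·N_q = 33.06 × 7.82 = 258.53 kPa
0.5·γ·B·N_γ = 0.5 × 17.4 × 3 × 4.13 = 107.79 kPa
q_ult = 368.42 + 258.53 + 107.79 = 734.74 kPa.
Net ultimate: q_net = 734.74 − 33.06 = 701.68 kPa.
q_all(net) = 701.68 / 2.5 = 280.67 kPa.

q_all(net) ≈ 281 kPa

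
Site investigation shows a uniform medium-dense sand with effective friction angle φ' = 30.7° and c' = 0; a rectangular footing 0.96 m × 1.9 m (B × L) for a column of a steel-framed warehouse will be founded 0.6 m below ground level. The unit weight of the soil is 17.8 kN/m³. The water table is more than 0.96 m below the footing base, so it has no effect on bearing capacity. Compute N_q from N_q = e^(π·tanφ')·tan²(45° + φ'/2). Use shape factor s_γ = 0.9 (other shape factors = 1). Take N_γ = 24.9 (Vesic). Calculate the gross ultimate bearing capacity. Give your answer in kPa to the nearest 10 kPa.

q_ult ≈ 400 kPa

tan30.7° = 0.5938, so N_q = e^(π×0.5938)·tan²(60.35°) = 6.458 × 3.086 = 19.93.
Overburden at base level: q = 17.8 × 0.6 = 10.68 kPa.
Surcharge term q·N_q = 10.68 × 19.931 = 212.86 kPa; self-weight term 0.5·γ·B·N_γ·s_γ = 0.5 × 17.8 × 0.96 × 24.9 × 0.9 = 191.47 kPa.
q_ult = 212.86 + 191.47 = 404.33 kPa.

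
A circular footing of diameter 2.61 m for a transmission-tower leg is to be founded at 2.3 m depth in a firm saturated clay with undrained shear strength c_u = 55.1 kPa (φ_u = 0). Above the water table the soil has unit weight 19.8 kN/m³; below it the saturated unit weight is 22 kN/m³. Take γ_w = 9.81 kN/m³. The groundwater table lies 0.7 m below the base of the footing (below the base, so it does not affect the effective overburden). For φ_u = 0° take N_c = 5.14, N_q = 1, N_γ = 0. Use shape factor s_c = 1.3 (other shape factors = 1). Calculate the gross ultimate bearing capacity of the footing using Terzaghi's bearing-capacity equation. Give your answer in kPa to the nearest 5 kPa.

q_ult ≈ 415 kPa

q = γ·D_f = 19.8 × 2.3 = 45.54 kPa.
c·N_c·s_c = 55.1 × 5.14 × 1.3 = 368.18 kPa
q·N_q = 45.54 × 1 = 45.54 kPa
q_ult = 368.18 + 45.54 = 413.72 kPa.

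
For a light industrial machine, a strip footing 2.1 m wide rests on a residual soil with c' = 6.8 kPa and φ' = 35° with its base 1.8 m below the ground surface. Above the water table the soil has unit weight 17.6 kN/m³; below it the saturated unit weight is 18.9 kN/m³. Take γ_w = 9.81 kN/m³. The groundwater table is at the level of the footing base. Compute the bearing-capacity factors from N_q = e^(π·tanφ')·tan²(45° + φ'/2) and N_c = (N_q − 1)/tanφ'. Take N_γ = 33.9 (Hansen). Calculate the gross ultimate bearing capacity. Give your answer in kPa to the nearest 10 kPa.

tan35° = 0.7002, so N_q = e^(π×0.7002)·tan²(62.5°) = 9.023 × 3.69 = 33.3.
N_c = (33.3 − 1)/tan35° = 46.12.
q = γ·D_f = 17.6 × 1.8 = 31.68 kPa.
For the ½γBN_γ term take γ' = 18.9 − 9.81 = 9.09 kN/m³ (soil below base is submerged).
c·N_c = 6.8 × 46.124 = 313.64 kPa
q·N_q = 31.68 × 33.296 = 1054.8 kPa
0.5·γ·B·N_γ = 0.5 × 9.09 × 2.1 × 33.9 = 323.56 kPa
q_ult = 313.64 + 1054.8 + 323.56 = 1692 kPa.

q_ult ≈ 1690 kPa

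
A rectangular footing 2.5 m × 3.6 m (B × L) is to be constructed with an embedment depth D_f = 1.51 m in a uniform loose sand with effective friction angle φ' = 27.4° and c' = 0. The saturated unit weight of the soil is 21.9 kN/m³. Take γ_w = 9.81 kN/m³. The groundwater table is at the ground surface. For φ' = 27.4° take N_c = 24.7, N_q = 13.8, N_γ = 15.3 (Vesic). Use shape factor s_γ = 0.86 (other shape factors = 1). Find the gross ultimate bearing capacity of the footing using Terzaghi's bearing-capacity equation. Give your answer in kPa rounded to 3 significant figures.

Water table at ground surface, so effective unit weight γ' = 21.9 − 9.81 = 12.09 kN/m³ is used throughout; overburden q = 12.09 × 1.51 = 18.256 kPa; the same γ' applies in the ½γBN_γ term.
Surcharge term q·N_q = 18.256 × 13.8 = 251.93 kPa; self-weight term 0.5·γ·B·N_γ·s_γ = 0.5 × 12.09 × 2.5 × 15.3 × 0.86 = 198.85 kPa.
q_ult = 251.93 + 198.85 = 450.78 kPa.

q_ult ≈ 451 kPa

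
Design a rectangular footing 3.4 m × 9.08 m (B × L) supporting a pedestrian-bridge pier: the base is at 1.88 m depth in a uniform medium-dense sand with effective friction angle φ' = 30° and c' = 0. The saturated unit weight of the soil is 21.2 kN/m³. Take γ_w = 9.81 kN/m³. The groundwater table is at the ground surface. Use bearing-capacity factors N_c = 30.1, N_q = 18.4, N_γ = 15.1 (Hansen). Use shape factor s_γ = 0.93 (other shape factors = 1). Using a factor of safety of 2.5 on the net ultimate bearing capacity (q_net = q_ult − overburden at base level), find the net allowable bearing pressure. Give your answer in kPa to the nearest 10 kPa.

Water table at ground surface, so effective unit weight γ' = 21.2 − 9.81 = 11.39 kN/m³ is used throughout; overburden q = 11.39 × 1.88 = 21.413 kPa; the same γ' applies in the ½γBN_γ term.
Surcharge term q·N_q = 21.413 × 18.4 = 394 kPa; self-weight term 0.5·γ·B·N_γ·s_γ = 0.5 × 11.39 × 3.4 × 15.1 × 0.93 = 271.91 kPa.
q_ult = 394 + 271.91 = 665.92 kPa.
q_net = 665.92 − 21.413 = 644.5 kPa.
q_all(net) = 644.5 / 2.5 = 257.8 kPa.

q_all(net) ≈ 260 kPa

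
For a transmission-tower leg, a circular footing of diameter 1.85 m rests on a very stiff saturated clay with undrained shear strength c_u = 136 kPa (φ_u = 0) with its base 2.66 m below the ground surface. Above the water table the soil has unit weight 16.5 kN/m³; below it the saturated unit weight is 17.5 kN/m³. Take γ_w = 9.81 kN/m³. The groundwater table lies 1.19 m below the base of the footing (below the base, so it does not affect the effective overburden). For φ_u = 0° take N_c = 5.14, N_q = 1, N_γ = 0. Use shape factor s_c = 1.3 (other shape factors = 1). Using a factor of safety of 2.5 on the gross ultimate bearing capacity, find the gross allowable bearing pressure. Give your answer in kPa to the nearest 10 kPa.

Effective surcharge at the founding depth q = γ·D_f = 16.5 × 2.66 = 43.89 kPa.
q_ult = c·N_c·s_c + q·N_q
     = 136 × 5.14 × 1.3 + 43.89 × 1
     = 908.75 + 43.89 = 952.64 kPa.
q_all = 952.64 / 2.5 = 381.06 kPa.

q_all ≈ 380 kPa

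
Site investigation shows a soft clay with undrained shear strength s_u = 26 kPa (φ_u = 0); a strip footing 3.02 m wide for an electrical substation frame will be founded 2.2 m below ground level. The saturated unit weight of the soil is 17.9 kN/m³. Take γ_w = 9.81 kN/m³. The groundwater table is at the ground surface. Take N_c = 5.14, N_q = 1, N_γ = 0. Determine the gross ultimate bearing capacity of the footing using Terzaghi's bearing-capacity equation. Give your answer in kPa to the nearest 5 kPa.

q_ult ≈ 150 kPa

Water table at ground surface, so effective unit weight γ' = 17.9 − 9.81 = 8.09 kN/m³ is used throughout; overburden q = 8.09 × 2.2 = 17.798 kPa.
Cohesion term c·N_c = 26 × 5.14 = 133.64 kPa; surcharge term q·N_q = 17.798 × 1 = 17.798 kPa.
q_ult = 133.64 + 17.798 = 151.44 kPa.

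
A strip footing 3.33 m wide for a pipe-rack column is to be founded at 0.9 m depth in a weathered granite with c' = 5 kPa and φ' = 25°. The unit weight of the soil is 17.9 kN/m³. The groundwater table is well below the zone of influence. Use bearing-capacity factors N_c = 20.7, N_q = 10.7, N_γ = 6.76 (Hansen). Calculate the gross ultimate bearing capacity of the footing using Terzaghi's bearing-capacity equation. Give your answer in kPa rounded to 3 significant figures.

q_ult ≈ 477 kPa

Overburden at base level: q = 17.9 × 0.9 = 16.11 kPa.
Cohesion term c·N_c = 5 × 20.7 = 103.5 kPa; surcharge term q·N_q = 16.11 × 10.7 = 172.38 kPa; self-weight term 0.5·γ·B·N_γ = 0.5 × 17.9 × 3.33 × 6.76 = 201.47 kPa.
q_ult = 103.5 + 172.38 + 201.47 = 477.35 kPa.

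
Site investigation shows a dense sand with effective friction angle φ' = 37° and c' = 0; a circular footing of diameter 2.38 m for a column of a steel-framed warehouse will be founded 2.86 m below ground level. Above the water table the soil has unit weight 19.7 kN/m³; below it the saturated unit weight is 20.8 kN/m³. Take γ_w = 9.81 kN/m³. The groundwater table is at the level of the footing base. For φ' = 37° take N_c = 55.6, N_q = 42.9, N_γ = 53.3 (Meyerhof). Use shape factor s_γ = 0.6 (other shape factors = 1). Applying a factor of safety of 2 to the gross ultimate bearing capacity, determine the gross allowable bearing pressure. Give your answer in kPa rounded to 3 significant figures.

q_all ≈ 1420 kPa

q = γ·D_f = 19.7 × 2.86 = 56.342 kPa.
For the ½γBN_γ term take γ' = 20.8 − 9.81 = 10.99 kN/m³ (soil below base is submerged).
q·N_q = 56.342 × 42.9 = 2417.1 kPa
0.5·γ·B·N_γ·s_γ = 0.5 × 10.99 × 2.38 × 53.3 × 0.6 = 418.24 kPa
q_ult = 2417.1 + 418.24 = 2835.3 kPa.
q_all = q_ult / FS = 2835.3 / 2 = 1417.7 kPa.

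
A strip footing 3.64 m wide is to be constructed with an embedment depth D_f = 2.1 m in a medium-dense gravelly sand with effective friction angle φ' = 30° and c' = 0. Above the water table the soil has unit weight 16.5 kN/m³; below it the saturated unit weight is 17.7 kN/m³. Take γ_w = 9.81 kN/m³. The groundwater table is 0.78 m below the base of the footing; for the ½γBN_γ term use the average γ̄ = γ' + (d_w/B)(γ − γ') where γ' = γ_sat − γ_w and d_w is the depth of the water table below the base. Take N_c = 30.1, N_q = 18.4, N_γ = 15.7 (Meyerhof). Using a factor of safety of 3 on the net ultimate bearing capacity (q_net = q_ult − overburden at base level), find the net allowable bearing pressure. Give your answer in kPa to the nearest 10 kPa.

q_all(net) ≈ 290 kPa

q = γ·D_f = 16.5 × 2.1 = 34.65 kPa.
γ' = 7.89 kN/m³; averaging over the depth B below the base, γ̄ = γ' + (d_w/B)(γ − γ') = 9.735 kN/m³.
q·N_q = 34.65 × 18.4 = 637.56 kPa
0.5·γ·B·N_γ = 0.5 × 9.735 × 3.64 × 15.7 = 278.17 kPa
q_ult = 637.56 + 278.17 = 915.73 kPa.
q_net = 915.73 − 34.65 = 881.08 kPa.
q_all(net) = 881.08 / 3 = 293.69 kPa.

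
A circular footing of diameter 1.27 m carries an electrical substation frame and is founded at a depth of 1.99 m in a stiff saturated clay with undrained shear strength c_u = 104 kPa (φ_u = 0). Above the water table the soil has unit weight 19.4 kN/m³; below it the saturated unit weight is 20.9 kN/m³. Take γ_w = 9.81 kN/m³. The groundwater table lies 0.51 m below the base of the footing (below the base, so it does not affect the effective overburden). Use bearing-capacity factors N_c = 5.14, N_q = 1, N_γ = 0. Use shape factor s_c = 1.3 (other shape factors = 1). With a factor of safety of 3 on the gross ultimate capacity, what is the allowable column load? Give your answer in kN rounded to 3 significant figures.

Effective surcharge at the founding depth q = γ·D_f = 19.4 × 1.99 = 38.606 kPa.
q_ult = c·N_c·s_c + q·N_q
     = 104 × 5.14 × 1.3 + 38.606 × 1
     = 694.93 + 38.606 = 733.53 kPa.
Gross allowable pressure q_all = 733.53 / 3 = 244.51 kPa.
Footing area = 1.2668 m², so allowable column load = 244.51 × 1.2668 = 309.75 kN.

P_all ≈ 310 kN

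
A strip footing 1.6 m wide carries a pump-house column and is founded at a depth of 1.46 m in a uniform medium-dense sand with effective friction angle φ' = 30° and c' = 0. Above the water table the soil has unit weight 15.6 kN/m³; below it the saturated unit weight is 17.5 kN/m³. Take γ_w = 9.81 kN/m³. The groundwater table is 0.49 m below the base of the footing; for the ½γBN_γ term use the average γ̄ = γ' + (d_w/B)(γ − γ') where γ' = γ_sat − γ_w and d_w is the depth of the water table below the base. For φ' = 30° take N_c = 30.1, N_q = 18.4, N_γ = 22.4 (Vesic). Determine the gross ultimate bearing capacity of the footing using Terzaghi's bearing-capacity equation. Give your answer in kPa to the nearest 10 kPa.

q_ult ≈ 600 kPa

Effective surcharge at the founding depth q = γ·D_f = 15.6 × 1.46 = 22.776 kPa.
With d_w = 0.49 m < B, γ̄ = 7.69 + (0.49/1.6) × (15.6 − 7.69) = 10.112 kN/m³.
q_ult = q·N_q + 0.5·γ·B·N_γ
     = 22.776 × 18.4 + 0.5 × 10.112 × 1.6 × 22.4
     = 419.08 + 181.21 = 600.29 kPa.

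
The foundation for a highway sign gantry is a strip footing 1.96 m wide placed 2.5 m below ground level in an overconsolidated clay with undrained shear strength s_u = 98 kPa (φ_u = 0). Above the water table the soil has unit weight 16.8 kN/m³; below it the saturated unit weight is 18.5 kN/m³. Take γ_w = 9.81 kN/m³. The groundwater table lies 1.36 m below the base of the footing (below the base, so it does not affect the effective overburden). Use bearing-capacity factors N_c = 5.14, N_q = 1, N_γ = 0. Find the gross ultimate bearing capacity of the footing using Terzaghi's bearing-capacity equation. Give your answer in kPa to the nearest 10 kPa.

q_ult ≈ 550 kPa

Overburden at base level: q = 16.8 × 2.5 = 42 kPa.
Cohesion term c·N_c = 98 × 5.14 = 503.72 kPa; surcharge term q·N_q = 42 × 1 = 42 kPa.
q_ult = 503.72 + 42 = 545.72 kPa.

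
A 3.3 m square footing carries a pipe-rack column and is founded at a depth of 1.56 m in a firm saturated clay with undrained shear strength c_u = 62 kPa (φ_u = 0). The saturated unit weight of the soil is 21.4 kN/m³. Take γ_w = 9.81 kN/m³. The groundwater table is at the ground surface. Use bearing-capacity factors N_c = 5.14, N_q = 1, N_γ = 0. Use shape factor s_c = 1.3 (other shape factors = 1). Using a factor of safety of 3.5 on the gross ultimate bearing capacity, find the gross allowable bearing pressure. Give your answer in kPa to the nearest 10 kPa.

Water table at ground surface, so effective unit weight γ' = 21.4 − 9.81 = 11.59 kN/m³ is used throughout; overburden q = 11.59 × 1.56 = 18.08 kPa.
Cohesion term c·N_c·s_c = 62 × 5.14 × 1.3 = 414.28 kPa; surcharge term q·N_q = 18.08 × 1 = 18.08 kPa.
q_ult = 414.28 + 18.08 = 432.36 kPa.
q_all = 432.36 / 3.5 = 123.53 kPa.

q_all ≈ 120 kPa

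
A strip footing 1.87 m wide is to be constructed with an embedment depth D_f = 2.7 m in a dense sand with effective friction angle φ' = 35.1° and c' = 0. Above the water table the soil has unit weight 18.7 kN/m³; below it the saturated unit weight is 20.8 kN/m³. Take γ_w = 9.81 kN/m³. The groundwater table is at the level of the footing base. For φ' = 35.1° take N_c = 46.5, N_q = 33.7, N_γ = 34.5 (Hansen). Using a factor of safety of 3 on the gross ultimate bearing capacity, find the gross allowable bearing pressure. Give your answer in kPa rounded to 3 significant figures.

Effective surcharge at the founding depth q = γ·D_f = 18.7 × 2.7 = 50.49 kPa.
The water table coincides with the base, so in the self-weight term γ → γ' = 10.99 kN/m³.
q_ult = q·N_q + 0.5·γ·B·N_γ
     = 50.49 × 33.7 + 0.5 × 10.99 × 1.87 × 34.5
     = 1701.5 + 354.51 = 2056 kPa.
q_all = 2056 / 3 = 685.34 kPa.

q_all ≈ 685 kPa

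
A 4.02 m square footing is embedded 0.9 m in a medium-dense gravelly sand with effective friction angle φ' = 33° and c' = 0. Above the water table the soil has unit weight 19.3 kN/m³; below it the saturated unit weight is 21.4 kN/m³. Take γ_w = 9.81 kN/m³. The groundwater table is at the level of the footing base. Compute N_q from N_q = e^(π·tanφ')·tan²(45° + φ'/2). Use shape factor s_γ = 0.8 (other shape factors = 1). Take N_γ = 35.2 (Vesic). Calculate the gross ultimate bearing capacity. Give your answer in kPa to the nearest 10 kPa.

q_ult ≈ 1110 kPa

tan33° = 0.6494, so N_q = e^(π×0.6494)·tan²(61.5°) = 7.692 × 3.392 = 26.09.
Overburden at base level: q = 19.3 × 0.9 = 17.37 kPa.
Below the base the soil is submerged, so the ½γBN_γ term uses γ' = 21.4 − 9.81 = 11.59 kN/m³.
Surcharge term q·N_q = 17.37 × 26.092 = 453.22 kPa; self-weight term 0.5·γ·B·N_γ·s_γ = 0.5 × 11.59 × 4.02 × 35.2 × 0.8 = 656.01 kPa.
q_ult = 453.22 + 656.01 = 1109.2 kPa.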